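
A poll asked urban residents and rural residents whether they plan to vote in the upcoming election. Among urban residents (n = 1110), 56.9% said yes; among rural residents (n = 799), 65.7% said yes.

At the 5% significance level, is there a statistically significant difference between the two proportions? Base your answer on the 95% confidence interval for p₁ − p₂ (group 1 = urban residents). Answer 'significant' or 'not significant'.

significant

Each SE is √(p̂(1−p̂)/n): √(0.5690·0.4310/1110) = 0.01486 and √(0.6570·0.3430/799) = 0.01679.
SE(p̂₁ − p̂₂) = √(SE₁² + SE₂²) = √(0.0002208196 + 0.0002819041) = 0.02242, since the two samples are independent.
At 95% confidence z* = 1.960; margin = 1.960 × 0.02242 = 0.04394.
The difference is 0.5690 − 0.6570 = -0.0880, so the interval is -0.0880 ± 0.04394 = (-0.13194, -0.04406).
The interval (-0.13194, -0.04406) does not contain 0, so the difference is significant.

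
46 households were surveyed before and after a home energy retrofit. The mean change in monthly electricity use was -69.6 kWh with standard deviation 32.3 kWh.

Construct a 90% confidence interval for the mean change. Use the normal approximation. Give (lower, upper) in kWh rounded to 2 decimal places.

(-77.43, -61.77)

This is a matched-pairs design, so SE = s_d/√n = 32.3/√46 = 4.7624.
Margin = 1.645 × 4.7624 = 7.8341; the interval is -69.6 ± 7.8341 = (-77.43, -61.77).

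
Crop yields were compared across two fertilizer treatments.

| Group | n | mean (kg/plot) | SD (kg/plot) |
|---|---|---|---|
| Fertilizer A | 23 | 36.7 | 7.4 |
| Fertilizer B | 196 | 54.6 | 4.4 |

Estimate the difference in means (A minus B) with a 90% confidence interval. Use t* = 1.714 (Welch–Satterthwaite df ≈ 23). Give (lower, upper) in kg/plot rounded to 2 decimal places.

(-20.60, -15.20)

SE₁ = s₁/√n₁ = 7.4/√23 = 1.5430; SE₂ = 4.4/√196 = 0.3143.
Independent samples, unequal variances: SE_diff = √(SE₁² + SE₂²) = √(2.380849 + 0.09878449) = 1.5747.
t* = 1.714, so margin of error = 1.714 × 1.5747 = 2.6990.
Difference in means = 36.7 − 54.6 = -17.9000.
-17.9000 ± 2.6990 → (-20.60, -15.20).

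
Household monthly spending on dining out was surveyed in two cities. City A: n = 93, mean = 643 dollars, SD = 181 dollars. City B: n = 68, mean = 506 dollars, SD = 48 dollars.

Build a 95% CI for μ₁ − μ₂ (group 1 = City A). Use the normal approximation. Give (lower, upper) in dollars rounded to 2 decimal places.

(98.48, 175.52)

Standard errors of each mean: 181/√93 = 18.7688 and 48/√68 = 5.8209.
SE(x̄₁ − x̄₂) = √(18.7688² + 5.8209²) = 19.6507 for independent samples with unequal variances.
With z* = 1.960, the margin is 1.960 × 19.6507 = 38.5154.
x̄₁ − x̄₂ = 643 − 506 = 137.0000; the interval is 137.0000 ± 38.5154 = (98.48, 175.52).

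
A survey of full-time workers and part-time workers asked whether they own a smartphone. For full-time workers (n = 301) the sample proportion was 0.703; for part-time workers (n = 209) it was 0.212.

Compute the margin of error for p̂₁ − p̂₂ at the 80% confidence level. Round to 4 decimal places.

0.0495

Each SE is √(p̂(1−p̂)/n): √(0.7030·0.2970/301) = 0.02634 and √(0.2120·0.7880/209) = 0.02827.
SE(p̂₁ − p̂₂) = √(SE₁² + SE₂²) = √(0.0006937956 + 0.0007991929) = 0.03864, since the two samples are independent.
At 80% confidence z* = 1.282; margin = 1.282 × 0.03864 = 0.04954.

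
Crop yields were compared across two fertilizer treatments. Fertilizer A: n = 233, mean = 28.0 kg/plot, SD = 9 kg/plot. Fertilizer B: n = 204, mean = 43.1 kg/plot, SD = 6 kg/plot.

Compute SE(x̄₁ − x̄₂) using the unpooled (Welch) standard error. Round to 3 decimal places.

Per-group SEs: s₁/√n₁ = 9/√233 = 0.5896, s₂/√n₂ = 6/√204 = 0.4201.
Unpooled SE of the difference: √(0.34762816 + 0.17648401) = 0.7240.

0.724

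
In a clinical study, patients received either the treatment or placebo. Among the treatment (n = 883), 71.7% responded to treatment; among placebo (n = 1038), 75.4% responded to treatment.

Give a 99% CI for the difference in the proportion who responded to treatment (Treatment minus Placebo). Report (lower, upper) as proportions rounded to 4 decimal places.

(-0.0891, 0.0151)

Each SE is √(p̂(1−p̂)/n): √(0.7170·0.2830/883) = 0.01516 and √(0.7540·0.2460/1038) = 0.01337.
SE(p̂₁ − p̂₂) = √(SE₁² + SE₂²) = √(0.0002298256 + 0.0001787569) = 0.02021, since the two samples are independent.
At 99% confidence z* = 2.576; margin = 2.576 × 0.02021 = 0.05206.
The difference is 0.7170 − 0.7540 = -0.0370, so the interval is -0.0370 ± 0.05206 = (-0.0891, 0.0151).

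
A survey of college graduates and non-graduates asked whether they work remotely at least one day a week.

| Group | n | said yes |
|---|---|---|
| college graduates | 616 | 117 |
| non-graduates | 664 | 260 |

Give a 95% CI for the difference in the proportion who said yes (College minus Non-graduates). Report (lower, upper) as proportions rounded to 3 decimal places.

First, p̂₁ = 117/616 = 0.1899; p̂₂ = 260/664 = 0.3916.
The two standard errors are √(0.1899×0.8101/616) = 0.01580 and √(0.3916×0.6084/664) = 0.01894.
Because the samples are independent, SE_diff = √(0.01580² + 0.01894²) = 0.02467.
Using z* = 1.960 for 95%, ME = 1.960 × 0.02467 = 0.04835.
p̂₁ − p̂₂ = -0.2017; interval -0.2017 ± 0.04835 gives (-0.250, -0.153).

(-0.250, -0.153)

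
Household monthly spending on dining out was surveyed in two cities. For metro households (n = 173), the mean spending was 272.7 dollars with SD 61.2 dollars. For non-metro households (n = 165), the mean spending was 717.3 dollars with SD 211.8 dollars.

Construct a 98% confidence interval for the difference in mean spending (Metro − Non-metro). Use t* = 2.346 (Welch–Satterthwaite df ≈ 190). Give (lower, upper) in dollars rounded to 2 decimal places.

(-484.79, -404.41)

Standard errors of each mean: 61.2/√173 = 4.6529 and 211.8/√165 = 16.4886.
SE(x̄₁ − x̄₂) = √(4.6529² + 16.4886²) = 17.1325 for independent samples with unequal variances.
With t* = 2.346, the margin is 2.346 × 17.1325 = 40.1928.
x̄₁ − x̄₂ = 272.7 − 717.3 = -444.6000; the interval is -444.6000 ± 40.1928 = (-484.79, -404.41).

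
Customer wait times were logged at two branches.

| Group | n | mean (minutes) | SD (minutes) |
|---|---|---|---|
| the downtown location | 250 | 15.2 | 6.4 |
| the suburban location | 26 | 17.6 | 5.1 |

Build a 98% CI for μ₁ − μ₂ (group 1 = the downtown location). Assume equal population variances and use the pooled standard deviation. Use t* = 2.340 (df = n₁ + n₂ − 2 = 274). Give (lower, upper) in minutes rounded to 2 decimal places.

(-5.43, 0.63)

s_p = √[((n₁−1)s₁² + (n₂−1)s₂²)/(n₁+n₂−2)] = √[(249·6.4² + 25·5.1²)/274] = 6.2925.
SE = 6.2925·√(1/250 + 1/26) = 1.2966.
With t* = 2.340, margin = 2.340 × 1.2966 = 3.0340.
x̄₁ − x̄₂ = 15.2 − 17.6 = -2.4000; interval -2.4000 ± 3.0340 = (-5.43, 0.63).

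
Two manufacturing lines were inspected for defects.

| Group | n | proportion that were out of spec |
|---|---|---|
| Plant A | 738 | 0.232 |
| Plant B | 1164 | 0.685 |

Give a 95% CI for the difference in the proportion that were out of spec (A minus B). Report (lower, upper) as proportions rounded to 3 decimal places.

The two standard errors are √(0.2320×0.7680/738) = 0.01554 and √(0.6850×0.3150/1164) = 0.01362.
Because the samples are independent, SE_diff = √(0.01554² + 0.01362²) = 0.02066.
Using z* = 1.960 for 95%, ME = 1.960 × 0.02066 = 0.04049.
p̂₁ − p̂₂ = -0.4530; interval -0.4530 ± 0.04049 gives (-0.493, -0.413).

(-0.493, -0.413)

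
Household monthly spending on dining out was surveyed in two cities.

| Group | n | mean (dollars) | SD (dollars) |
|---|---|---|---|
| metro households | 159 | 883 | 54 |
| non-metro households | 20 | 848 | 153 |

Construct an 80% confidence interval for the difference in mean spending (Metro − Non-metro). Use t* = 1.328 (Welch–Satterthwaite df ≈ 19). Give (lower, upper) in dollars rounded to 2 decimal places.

(-10.79, 80.79)

Standard errors of each mean: 54/√159 = 4.2825 and 153/√20 = 34.2118.
SE(x̄₁ − x̄₂) = √(4.2825² + 34.2118²) = 34.4788 for independent samples with unequal variances.
With t* = 1.328, the margin is 1.328 × 34.4788 = 45.7878.
x̄₁ − x̄₂ = 883 − 848 = 35.0000; the interval is 35.0000 ± 45.7878 = (-10.79, 80.79).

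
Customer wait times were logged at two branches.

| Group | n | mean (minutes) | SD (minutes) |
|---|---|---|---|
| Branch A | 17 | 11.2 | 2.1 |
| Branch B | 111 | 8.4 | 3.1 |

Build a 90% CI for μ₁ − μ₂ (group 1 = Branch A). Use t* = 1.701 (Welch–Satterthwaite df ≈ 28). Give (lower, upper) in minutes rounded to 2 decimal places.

Per-group SEs: s₁/√n₁ = 2.1/√17 = 0.5093, s₂/√n₂ = 3.1/√111 = 0.2942.
Unpooled SE of the difference: √(0.25938649 + 0.08655364) = 0.5882.
Margin of error = t* · SE = 1.701 × 0.5882 = 1.0005.
x̄₁ − x̄₂ = 11.2 − 8.4 = 2.8000.
CI: 2.8000 ± 1.0005 = (1.80, 3.80).

(1.80, 3.80)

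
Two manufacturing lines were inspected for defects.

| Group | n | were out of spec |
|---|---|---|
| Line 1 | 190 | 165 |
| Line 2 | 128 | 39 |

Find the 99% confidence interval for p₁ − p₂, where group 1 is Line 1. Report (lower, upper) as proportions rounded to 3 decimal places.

(0.441, 0.686)

Sample proportions: 165/190 = 0.8684, 39/128 = 0.3047.
Each SE is √(p̂(1−p̂)/n): √(0.8684·0.1316/190) = 0.02453 and √(0.3047·0.6953/128) = 0.04068.
SE(p̂₁ − p̂₂) = √(SE₁² + SE₂²) = √(0.0006017209 + 0.0016548624) = 0.04750, since the two samples are independent.
At 99% confidence z* = 2.576; margin = 2.576 × 0.04750 = 0.12236.
The difference is 0.8684 − 0.3047 = 0.5637, so the interval is 0.5637 ± 0.12236 = (0.441, 0.686).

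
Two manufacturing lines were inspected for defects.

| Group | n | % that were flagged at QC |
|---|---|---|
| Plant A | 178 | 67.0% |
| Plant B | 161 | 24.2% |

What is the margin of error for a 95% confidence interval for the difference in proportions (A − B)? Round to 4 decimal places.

Each SE is √(p̂(1−p̂)/n): √(0.6700·0.3300/178) = 0.03524 and √(0.2420·0.7580/161) = 0.03375.
SE(p̂₁ − p̂₂) = √(SE₁² + SE₂²) = √(0.0012418576 + 0.0011390625) = 0.04879, since the two samples are independent.
At 95% confidence z* = 1.960; margin = 1.960 × 0.04879 = 0.09563.

0.0956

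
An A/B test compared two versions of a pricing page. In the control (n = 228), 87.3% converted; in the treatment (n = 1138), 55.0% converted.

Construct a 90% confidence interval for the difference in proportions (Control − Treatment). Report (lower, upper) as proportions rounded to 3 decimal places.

Each SE is √(p̂(1−p̂)/n): √(0.8730·0.1270/228) = 0.02205 and √(0.5500·0.4500/1138) = 0.01475.
SE(p̂₁ − p̂₂) = √(SE₁² + SE₂²) = √(0.0004862025 + 0.0002175625) = 0.02653, since the two samples are independent.
At 90% confidence z* = 1.645; margin = 1.645 × 0.02653 = 0.04364.
The difference is 0.8730 − 0.5500 = 0.3230, so the interval is 0.3230 ± 0.04364 = (0.279, 0.367).

(0.279, 0.367)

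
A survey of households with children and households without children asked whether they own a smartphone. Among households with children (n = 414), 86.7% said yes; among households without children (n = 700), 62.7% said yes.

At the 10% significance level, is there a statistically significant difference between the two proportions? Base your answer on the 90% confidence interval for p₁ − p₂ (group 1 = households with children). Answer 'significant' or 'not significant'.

significant

SE₁ = √(p̂₁(1−p̂₁)/n₁) = √(0.8670·0.1330/414) = 0.01669; SE₂ = √(0.6270·0.3730/700) = 0.01828.
Independent samples: SE of the difference = √(SE₁² + SE₂²) = √(0.0002785561 + 0.0003341584) = 0.02475.
z* for 90% confidence is 1.645, so the margin of error is 1.645 × 0.02475 = 0.04071.
Point estimate p̂₁ − p̂₂ = 0.8670 − 0.6270 = 0.2400.
0.2400 ± 0.04071 → (0.19929, 0.28071).
The interval (0.19929, 0.28071) does not contain 0, so the difference is significant.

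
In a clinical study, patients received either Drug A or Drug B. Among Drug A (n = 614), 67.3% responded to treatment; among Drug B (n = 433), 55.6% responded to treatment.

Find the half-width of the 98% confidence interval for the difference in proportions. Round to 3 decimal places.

0.071

SE₁ = √(p̂₁(1−p̂₁)/n₁) = √(0.6730·0.3270/614) = 0.01893; SE₂ = √(0.5560·0.4440/433) = 0.02388.
Independent samples: SE of the difference = √(SE₁² + SE₂²) = √(0.0003583449 + 0.0005702544) = 0.03047.
z* for 98% confidence is 2.326, so the margin of error is 2.326 × 0.03047 = 0.07087.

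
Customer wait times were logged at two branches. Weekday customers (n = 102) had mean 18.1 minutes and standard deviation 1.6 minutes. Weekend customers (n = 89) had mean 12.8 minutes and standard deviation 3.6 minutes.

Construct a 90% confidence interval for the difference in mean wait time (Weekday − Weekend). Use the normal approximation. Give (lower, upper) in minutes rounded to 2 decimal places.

SE₁ = s₁/√n₁ = 1.6/√102 = 0.1584; SE₂ = 3.6/√89 = 0.3816.
Independent samples, unequal variances: SE_diff = √(SE₁² + SE₂²) = √(0.02509056 + 0.14561856) = 0.4132.
z* = 1.645, so margin of error = 1.645 × 0.4132 = 0.6797.
Difference in means = 18.1 − 12.8 = 5.3000.
5.3000 ± 0.6797 → (4.62, 5.98).

(4.62, 5.98)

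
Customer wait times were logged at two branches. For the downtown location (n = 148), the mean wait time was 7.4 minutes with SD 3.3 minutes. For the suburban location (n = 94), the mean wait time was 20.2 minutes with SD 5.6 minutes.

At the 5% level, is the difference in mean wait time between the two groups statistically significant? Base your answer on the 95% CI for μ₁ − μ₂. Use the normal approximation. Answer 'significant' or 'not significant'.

SE₁ = s₁/√n₁ = 3.3/√148 = 0.2713; SE₂ = 5.6/√94 = 0.5776.
Independent samples, unequal variances: SE_diff = √(SE₁² + SE₂²) = √(0.07360369 + 0.33362176) = 0.6381.
z* = 1.960, so margin of error = 1.960 × 0.6381 = 1.2507.
Difference in means = 7.4 − 20.2 = -12.8000.
-12.8000 ± 1.2507 → (-14.0507, -11.5493).
The interval (-14.0507, -11.5493) does not contain 0, so the difference is significant.

significant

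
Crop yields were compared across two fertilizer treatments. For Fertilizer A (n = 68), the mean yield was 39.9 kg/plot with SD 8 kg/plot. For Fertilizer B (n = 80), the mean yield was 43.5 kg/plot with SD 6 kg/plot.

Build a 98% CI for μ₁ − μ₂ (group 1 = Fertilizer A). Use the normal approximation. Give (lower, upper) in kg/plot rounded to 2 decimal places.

(-6.34, -0.86)

SE₁ = s₁/√n₁ = 8/√68 = 0.9701; SE₂ = 6/√80 = 0.6708.
Independent samples, unequal variances: SE_diff = √(SE₁² + SE₂²) = √(0.94109401 + 0.44997264) = 1.1794.
z* = 2.326, so margin of error = 2.326 × 1.1794 = 2.7433.
Difference in means = 39.9 − 43.5 = -3.6000.
-3.6000 ± 2.7433 → (-6.34, -0.86).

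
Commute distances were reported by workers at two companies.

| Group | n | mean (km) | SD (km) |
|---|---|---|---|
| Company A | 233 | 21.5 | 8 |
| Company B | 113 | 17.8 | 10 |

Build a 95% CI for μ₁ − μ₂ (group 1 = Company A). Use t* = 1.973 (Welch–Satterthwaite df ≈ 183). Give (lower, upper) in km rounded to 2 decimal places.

(1.58, 5.82)

Standard errors of each mean: 8/√233 = 0.5241 and 10/√113 = 0.9407.
SE(x̄₁ − x̄₂) = √(0.5241² + 0.9407²) = 1.0768 for independent samples with unequal variances.
With t* = 1.973, the margin is 1.973 × 1.0768 = 2.1245.
x̄₁ − x̄₂ = 21.5 − 17.8 = 3.7000; the interval is 3.7000 ± 2.1245 = (1.58, 5.82).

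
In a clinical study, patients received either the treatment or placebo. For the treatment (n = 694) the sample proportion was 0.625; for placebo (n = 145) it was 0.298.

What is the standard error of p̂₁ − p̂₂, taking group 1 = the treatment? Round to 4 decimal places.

SE₁ = √(p̂₁(1−p̂₁)/n₁) = √(0.6250·0.3750/694) = 0.01838; SE₂ = √(0.2980·0.7020/145) = 0.03798.
Independent samples: SE of the difference = √(SE₁² + SE₂²) = √(0.0003378244 + 0.0014424804) = 0.04219.

0.0422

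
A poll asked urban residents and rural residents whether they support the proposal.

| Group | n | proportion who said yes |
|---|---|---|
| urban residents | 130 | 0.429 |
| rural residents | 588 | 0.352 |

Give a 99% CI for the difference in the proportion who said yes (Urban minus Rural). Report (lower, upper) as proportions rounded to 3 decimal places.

Each SE is √(p̂(1−p̂)/n): √(0.4290·0.5710/130) = 0.04341 and √(0.3520·0.6480/588) = 0.01970.
SE(p̂₁ − p̂₂) = √(SE₁² + SE₂²) = √(0.0018844281 + 0.00038809) = 0.04767, since the two samples are independent.
At 99% confidence z* = 2.576; margin = 2.576 × 0.04767 = 0.12280.
The difference is 0.4290 − 0.3520 = 0.0770, so the interval is 0.0770 ± 0.12280 = (-0.046, 0.200).

(-0.046, 0.200)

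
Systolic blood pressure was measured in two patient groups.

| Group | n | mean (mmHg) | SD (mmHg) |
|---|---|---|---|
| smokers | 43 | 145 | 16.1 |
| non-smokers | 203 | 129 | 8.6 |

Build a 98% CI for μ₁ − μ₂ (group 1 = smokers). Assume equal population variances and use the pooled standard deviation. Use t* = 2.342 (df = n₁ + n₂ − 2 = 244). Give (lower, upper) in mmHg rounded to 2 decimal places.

(11.96, 20.04)

Pooled variance s_p² = [42·16.1² + 202·8.6²] / (43+203−2) = 105.8473, so s_p = 10.2882.
SE_diff = s_p·√(1/n₁ + 1/n₂) = 10.2882·√(1/43 + 1/203) = 1.7271.
t* = 2.342; margin = 2.342 × 1.7271 = 4.0449.
Difference = 145 − 129 = 16.0000.
16.0000 ± 4.0449 → (11.96, 20.04).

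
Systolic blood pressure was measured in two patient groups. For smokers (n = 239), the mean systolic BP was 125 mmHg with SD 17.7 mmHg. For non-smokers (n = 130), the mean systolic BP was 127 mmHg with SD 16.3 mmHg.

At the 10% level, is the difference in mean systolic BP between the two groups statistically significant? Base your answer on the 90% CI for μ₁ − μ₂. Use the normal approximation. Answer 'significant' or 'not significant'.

Standard errors of each mean: 17.7/√239 = 1.1449 and 16.3/√130 = 1.4296.
SE(x̄₁ − x̄₂) = √(1.1449² + 1.4296²) = 1.8315 for independent samples with unequal variances.
With z* = 1.645, the margin is 1.645 × 1.8315 = 3.0128.
x̄₁ − x̄₂ = 125 − 127 = -2.0000; the interval is -2.0000 ± 3.0128 = (-5.0128, 1.0128).
The interval (-5.0128, 1.0128) contains 0, so the difference is not significant.

not significant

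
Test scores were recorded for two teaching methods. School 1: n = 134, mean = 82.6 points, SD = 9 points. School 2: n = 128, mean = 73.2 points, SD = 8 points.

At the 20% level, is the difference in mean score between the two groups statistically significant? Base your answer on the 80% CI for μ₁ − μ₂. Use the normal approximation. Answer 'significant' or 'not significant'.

significant

SE₁ = s₁/√n₁ = 9/√134 = 0.7775; SE₂ = 8/√128 = 0.7071.
Independent samples, unequal variances: SE_diff = √(SE₁² + SE₂²) = √(0.60450625 + 0.49999041) = 1.0510.
z* = 1.282, so margin of error = 1.282 × 1.0510 = 1.3474.
Difference in means = 82.6 − 73.2 = 9.4000.
9.4000 ± 1.3474 → (8.0526, 10.7474).
The interval (8.0526, 10.7474) does not contain 0, so the difference is significant.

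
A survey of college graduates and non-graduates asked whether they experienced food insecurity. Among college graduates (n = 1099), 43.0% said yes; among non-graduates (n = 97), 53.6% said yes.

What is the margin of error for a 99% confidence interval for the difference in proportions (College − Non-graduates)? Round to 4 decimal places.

0.1360

SE₁ = √(p̂₁(1−p̂₁)/n₁) = √(0.4300·0.5700/1099) = 0.01493; SE₂ = √(0.5360·0.4640/97) = 0.05064.
Independent samples: SE of the difference = √(SE₁² + SE₂²) = √(0.0002229049 + 0.0025644096) = 0.05280.
z* for 99% confidence is 2.576, so the margin of error is 2.576 × 0.05280 = 0.13601.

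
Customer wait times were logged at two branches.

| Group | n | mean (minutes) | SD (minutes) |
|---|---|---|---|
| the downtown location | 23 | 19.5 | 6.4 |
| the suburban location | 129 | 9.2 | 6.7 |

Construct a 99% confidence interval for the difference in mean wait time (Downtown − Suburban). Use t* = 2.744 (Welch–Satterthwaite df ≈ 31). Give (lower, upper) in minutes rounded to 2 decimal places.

(6.30, 14.30)

Per-group SEs: s₁/√n₁ = 6.4/√23 = 1.3345, s₂/√n₂ = 6.7/√129 = 0.5899.
Unpooled SE of the difference: √(1.78089025 + 0.34798201) = 1.4591.
Margin of error = t* · SE = 2.744 × 1.4591 = 4.0038.
x̄₁ − x̄₂ = 19.5 − 9.2 = 10.3000.
CI: 10.3000 ± 4.0038 = (6.30, 14.30).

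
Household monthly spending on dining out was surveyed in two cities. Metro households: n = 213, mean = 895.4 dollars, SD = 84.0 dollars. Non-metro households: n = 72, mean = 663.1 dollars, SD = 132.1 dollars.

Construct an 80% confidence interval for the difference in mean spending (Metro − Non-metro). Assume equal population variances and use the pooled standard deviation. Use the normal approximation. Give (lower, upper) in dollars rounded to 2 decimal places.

(215.12, 249.48)

s_p = √[((n₁−1)s₁² + (n₂−1)s₂²)/(n₁+n₂−2)] = √[(212·84.0² + 71·132.1²)/283] = 98.3046.
SE = 98.3046·√(1/213 + 1/72) = 13.4011.
With z* = 1.282, margin = 1.282 × 13.4011 = 17.1802.
x̄₁ − x̄₂ = 895.4 − 663.1 = 232.3000; interval 232.3000 ± 17.1802 = (215.12, 249.48).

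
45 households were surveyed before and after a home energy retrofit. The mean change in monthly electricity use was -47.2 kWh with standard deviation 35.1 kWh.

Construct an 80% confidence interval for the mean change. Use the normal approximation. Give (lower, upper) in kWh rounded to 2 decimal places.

(-53.91, -40.49)

Paired design: SE = s_d/√n = 35.1/√45 = 5.2324.
z* = 1.282; margin of error = 1.282 × 5.2324 = 6.7079.
-47.2 ± 6.7079 → (-53.91, -40.49).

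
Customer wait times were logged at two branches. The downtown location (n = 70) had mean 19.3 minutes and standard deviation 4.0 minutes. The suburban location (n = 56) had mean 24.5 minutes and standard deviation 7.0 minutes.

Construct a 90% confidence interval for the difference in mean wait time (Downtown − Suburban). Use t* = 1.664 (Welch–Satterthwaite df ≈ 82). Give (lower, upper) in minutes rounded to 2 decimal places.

(-6.95, -3.45)

Standard errors of each mean: 4.0/√70 = 0.4781 and 7.0/√56 = 0.9354.
SE(x̄₁ − x̄₂) = √(0.4781² + 0.9354²) = 1.0505 for independent samples with unequal variances.
With t* = 1.664, the margin is 1.664 × 1.0505 = 1.7480.
x̄₁ − x̄₂ = 19.3 − 24.5 = -5.2000; the interval is -5.2000 ± 1.7480 = (-6.95, -3.45).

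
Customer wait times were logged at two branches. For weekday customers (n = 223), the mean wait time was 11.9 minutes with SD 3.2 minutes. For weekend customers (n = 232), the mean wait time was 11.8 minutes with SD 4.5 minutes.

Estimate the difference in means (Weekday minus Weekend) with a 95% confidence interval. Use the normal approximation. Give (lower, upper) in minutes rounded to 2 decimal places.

(-0.62, 0.82)

Standard errors of each mean: 3.2/√223 = 0.2143 and 4.5/√232 = 0.2954.
SE(x̄₁ − x̄₂) = √(0.2143² + 0.2954²) = 0.3649 for independent samples with unequal variances.
With z* = 1.960, the margin is 1.960 × 0.3649 = 0.7152.
x̄₁ − x̄₂ = 11.9 − 11.8 = 0.1000; the interval is 0.1000 ± 0.7152 = (-0.62, 0.82).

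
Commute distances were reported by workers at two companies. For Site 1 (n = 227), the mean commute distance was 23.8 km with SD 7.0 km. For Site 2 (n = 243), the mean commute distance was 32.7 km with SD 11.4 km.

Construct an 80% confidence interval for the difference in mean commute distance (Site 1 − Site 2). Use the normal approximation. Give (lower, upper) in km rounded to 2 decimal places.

SE₁ = s₁/√n₁ = 7.0/√227 = 0.4646; SE₂ = 11.4/√243 = 0.7313.
Independent samples, unequal variances: SE_diff = √(SE₁² + SE₂²) = √(0.21585316 + 0.53479969) = 0.8664.
z* = 1.282, so margin of error = 1.282 × 0.8664 = 1.1107.
Difference in means = 23.8 − 32.7 = -8.9000.
-8.9000 ± 1.1107 → (-10.01, -7.79).

(-10.01, -7.79)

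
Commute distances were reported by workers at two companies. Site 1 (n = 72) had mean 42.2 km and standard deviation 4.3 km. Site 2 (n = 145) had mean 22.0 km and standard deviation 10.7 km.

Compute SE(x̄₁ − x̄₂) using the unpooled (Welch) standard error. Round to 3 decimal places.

Standard errors of each mean: 4.3/√72 = 0.5068 and 10.7/√145 = 0.8886.
SE(x̄₁ − x̄₂) = √(0.5068² + 0.8886²) = 1.0230 for independent samples with unequal variances.

1.023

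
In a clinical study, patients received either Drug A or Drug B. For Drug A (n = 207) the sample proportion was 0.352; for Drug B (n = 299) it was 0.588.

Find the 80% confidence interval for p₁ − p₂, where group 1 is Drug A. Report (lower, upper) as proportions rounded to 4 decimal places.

Each SE is √(p̂(1−p̂)/n): √(0.3520·0.6480/207) = 0.03320 and √(0.5880·0.4120/299) = 0.02846.
SE(p̂₁ − p̂₂) = √(SE₁² + SE₂²) = √(0.00110224 + 0.0008099716) = 0.04373, since the two samples are independent.
At 80% confidence z* = 1.282; margin = 1.282 × 0.04373 = 0.05606.
The difference is 0.3520 − 0.5880 = -0.2360, so the interval is -0.2360 ± 0.05606 = (-0.2921, -0.1799).

(-0.2921, -0.1799)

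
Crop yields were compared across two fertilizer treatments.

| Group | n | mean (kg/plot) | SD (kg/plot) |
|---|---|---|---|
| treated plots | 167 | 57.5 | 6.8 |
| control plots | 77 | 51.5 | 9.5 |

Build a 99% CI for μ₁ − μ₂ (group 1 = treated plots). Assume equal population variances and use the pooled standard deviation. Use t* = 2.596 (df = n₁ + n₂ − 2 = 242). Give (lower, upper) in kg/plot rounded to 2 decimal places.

s_p = √[((n₁−1)s₁² + (n₂−1)s₂²)/(n₁+n₂−2)] = √[(166·6.8² + 76·9.5²)/242] = 7.7499.
SE = 7.7499·√(1/167 + 1/77) = 1.0675.
With t* = 2.596, margin = 2.596 × 1.0675 = 2.7712.
x̄₁ − x̄₂ = 57.5 − 51.5 = 6.0000; interval 6.0000 ± 2.7712 = (3.23, 8.77).

(3.23, 8.77)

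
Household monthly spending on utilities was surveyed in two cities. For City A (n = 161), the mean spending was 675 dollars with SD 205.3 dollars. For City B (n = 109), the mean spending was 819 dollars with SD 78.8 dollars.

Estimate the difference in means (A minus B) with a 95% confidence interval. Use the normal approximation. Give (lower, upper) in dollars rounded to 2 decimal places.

(-178.99, -109.01)

Standard errors of each mean: 205.3/√161 = 16.1799 and 78.8/√109 = 7.5477.
SE(x̄₁ − x̄₂) = √(16.1799² + 7.5477²) = 17.8538 for independent samples with unequal variances.
With z* = 1.960, the margin is 1.960 × 17.8538 = 34.9934.
x̄₁ − x̄₂ = 675 − 819 = -144.0000; the interval is -144.0000 ± 34.9934 = (-178.99, -109.01).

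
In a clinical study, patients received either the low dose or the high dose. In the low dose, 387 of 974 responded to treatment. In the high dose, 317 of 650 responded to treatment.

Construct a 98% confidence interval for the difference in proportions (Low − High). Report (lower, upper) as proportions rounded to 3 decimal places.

Sample proportions: 387/974 = 0.3973, 317/650 = 0.4877.
Each SE is √(p̂(1−p̂)/n): √(0.3973·0.6027/974) = 0.01568 and √(0.4877·0.5123/650) = 0.01961.
SE(p̂₁ − p̂₂) = √(SE₁² + SE₂²) = √(0.0002458624 + 0.0003845521) = 0.02511, since the two samples are independent.
At 98% confidence z* = 2.326; margin = 2.326 × 0.02511 = 0.05841.
The difference is 0.3973 − 0.4877 = -0.0904, so the interval is -0.0904 ± 0.05841 = (-0.149, -0.032).

(-0.149, -0.032)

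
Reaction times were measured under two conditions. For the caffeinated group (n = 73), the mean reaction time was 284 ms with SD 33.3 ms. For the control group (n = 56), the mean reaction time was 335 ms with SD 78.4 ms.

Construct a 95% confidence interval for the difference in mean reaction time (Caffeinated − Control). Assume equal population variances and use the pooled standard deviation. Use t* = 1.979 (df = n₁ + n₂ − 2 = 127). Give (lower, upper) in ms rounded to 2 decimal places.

(-71.17, -30.83)

Pooled variance s_p² = [72·33.3² + 55·78.4²] / (73+56−2) = 3290.5581, so s_p = 57.3634.
SE_diff = s_p·√(1/n₁ + 1/n₂) = 57.3634·√(1/73 + 1/56) = 10.1900.
t* = 1.979; margin = 1.979 × 10.1900 = 20.1660.
Difference = 284 − 335 = -51.0000.
-51.0000 ± 20.1660 → (-71.17, -30.83).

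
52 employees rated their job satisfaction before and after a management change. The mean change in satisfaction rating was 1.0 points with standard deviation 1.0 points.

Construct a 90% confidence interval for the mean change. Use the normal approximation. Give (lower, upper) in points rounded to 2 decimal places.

(0.77, 1.23)

Paired design: SE = s_d/√n = 1.0/√52 = 0.1387.
z* = 1.645; margin of error = 1.645 × 0.1387 = 0.2282.
1.0 ± 0.2282 → (0.77, 1.23).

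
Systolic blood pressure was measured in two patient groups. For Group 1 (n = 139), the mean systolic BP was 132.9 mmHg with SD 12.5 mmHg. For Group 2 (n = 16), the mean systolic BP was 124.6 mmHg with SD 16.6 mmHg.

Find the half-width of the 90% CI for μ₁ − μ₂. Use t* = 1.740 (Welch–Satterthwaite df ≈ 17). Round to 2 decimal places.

7.45

Standard errors of each mean: 12.5/√139 = 1.0602 and 16.6/√16 = 4.1500.
SE(x̄₁ − x̄₂) = √(1.0602² + 4.1500²) = 4.2833 for independent samples with unequal variances.
With t* = 1.740, the margin is 1.740 × 4.2833 = 7.4529.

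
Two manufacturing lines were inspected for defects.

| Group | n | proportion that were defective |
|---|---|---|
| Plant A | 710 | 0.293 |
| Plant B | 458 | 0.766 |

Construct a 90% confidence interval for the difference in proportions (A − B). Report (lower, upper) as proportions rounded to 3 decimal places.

(-0.516, -0.430)

Each SE is √(p̂(1−p̂)/n): √(0.2930·0.7070/710) = 0.01708 and √(0.7660·0.2340/458) = 0.01978.
SE(p̂₁ − p̂₂) = √(SE₁² + SE₂²) = √(0.0002917264 + 0.0003912484) = 0.02613, since the two samples are independent.
At 90% confidence z* = 1.645; margin = 1.645 × 0.02613 = 0.04298.
The difference is 0.2930 − 0.7660 = -0.4730, so the interval is -0.4730 ± 0.04298 = (-0.516, -0.430).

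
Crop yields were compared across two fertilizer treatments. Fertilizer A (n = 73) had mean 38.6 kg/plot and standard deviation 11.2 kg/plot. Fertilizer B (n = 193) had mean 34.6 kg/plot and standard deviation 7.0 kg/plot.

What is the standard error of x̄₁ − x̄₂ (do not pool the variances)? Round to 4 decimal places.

1.4044

SE₁ = s₁/√n₁ = 11.2/√73 = 1.3109; SE₂ = 7.0/√193 = 0.5039.
Independent samples, unequal variances: SE_diff = √(SE₁² + SE₂²) = √(1.71845881 + 0.25391521) = 1.4044.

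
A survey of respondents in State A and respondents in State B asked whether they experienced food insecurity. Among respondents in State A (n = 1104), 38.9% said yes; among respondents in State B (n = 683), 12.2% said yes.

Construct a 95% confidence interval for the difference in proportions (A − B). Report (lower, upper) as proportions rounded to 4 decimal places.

(0.2292, 0.3048)

The two standard errors are √(0.3890×0.6110/1104) = 0.01467 and √(0.1220×0.8780/683) = 0.01252.
Because the samples are independent, SE_diff = √(0.01467² + 0.01252²) = 0.01929.
Using z* = 1.960 for 95%, ME = 1.960 × 0.01929 = 0.03781.
p̂₁ − p̂₂ = 0.2670; interval 0.2670 ± 0.03781 gives (0.2292, 0.3048).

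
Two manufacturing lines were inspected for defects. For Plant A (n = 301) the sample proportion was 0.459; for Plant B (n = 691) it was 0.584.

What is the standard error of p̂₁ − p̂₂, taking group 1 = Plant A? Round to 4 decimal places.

0.0343

Each SE is √(p̂(1−p̂)/n): √(0.4590·0.5410/301) = 0.02872 and √(0.5840·0.4160/691) = 0.01875.
SE(p̂₁ − p̂₂) = √(SE₁² + SE₂²) = √(0.0008248384 + 0.0003515625) = 0.03430, since the two samples are independent.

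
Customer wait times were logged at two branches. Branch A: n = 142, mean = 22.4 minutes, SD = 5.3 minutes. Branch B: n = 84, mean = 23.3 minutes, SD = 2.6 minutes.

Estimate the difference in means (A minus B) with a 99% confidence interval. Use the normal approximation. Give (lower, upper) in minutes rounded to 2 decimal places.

Per-group SEs: s₁/√n₁ = 5.3/√142 = 0.4448, s₂/√n₂ = 2.6/√84 = 0.2837.
Unpooled SE of the difference: √(0.19784704 + 0.08048569) = 0.5276.
Margin of error = z* · SE = 2.576 × 0.5276 = 1.3591.
x̄₁ − x̄₂ = 22.4 − 23.3 = -0.9000.
CI: -0.9000 ± 1.3591 = (-2.26, 0.46).

(-2.26, 0.46)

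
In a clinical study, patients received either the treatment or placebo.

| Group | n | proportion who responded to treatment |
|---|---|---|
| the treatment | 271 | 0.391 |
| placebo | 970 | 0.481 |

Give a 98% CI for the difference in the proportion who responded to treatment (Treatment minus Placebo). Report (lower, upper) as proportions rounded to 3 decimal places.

Each SE is √(p̂(1−p̂)/n): √(0.3910·0.6090/271) = 0.02964 and √(0.4810·0.5190/970) = 0.01604.
SE(p̂₁ − p̂₂) = √(SE₁² + SE₂²) = √(0.0008785296 + 0.0002572816) = 0.03370, since the two samples are independent.
At 98% confidence z* = 2.326; margin = 2.326 × 0.03370 = 0.07839.
The difference is 0.3910 − 0.4810 = -0.0900, so the interval is -0.0900 ± 0.07839 = (-0.168, -0.012).

(-0.168, -0.012)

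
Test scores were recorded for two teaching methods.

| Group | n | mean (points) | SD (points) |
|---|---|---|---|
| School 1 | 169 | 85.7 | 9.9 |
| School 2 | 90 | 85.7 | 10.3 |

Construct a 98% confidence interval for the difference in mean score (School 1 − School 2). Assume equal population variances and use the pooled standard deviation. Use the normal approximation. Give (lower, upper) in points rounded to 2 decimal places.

(-3.05, 3.05)

Pooled variance s_p² = [168·9.9² + 89·10.3²] / (169+90−2) = 100.8081, so s_p = 10.0403.
SE_diff = s_p·√(1/n₁ + 1/n₂) = 10.0403·√(1/169 + 1/90) = 1.3102.
z* = 2.326; margin = 2.326 × 1.3102 = 3.0475.
Difference = 85.7 − 85.7 = 0.0000.
0.0000 ± 3.0475 → (-3.05, 3.05).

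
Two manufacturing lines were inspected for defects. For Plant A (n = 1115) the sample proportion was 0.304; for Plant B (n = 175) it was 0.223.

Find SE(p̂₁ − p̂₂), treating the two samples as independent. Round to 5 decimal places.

Each SE is √(p̂(1−p̂)/n): √(0.3040·0.6960/1115) = 0.01378 and √(0.2230·0.7770/175) = 0.03147.
SE(p̂₁ − p̂₂) = √(SE₁² + SE₂²) = √(0.0001898884 + 0.0009903609) = 0.03435, since the two samples are independent.

0.03435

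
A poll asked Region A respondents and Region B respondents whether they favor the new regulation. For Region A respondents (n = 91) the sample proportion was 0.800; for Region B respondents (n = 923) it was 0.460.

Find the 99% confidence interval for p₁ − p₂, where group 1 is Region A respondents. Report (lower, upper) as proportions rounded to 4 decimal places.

Each SE is √(p̂(1−p̂)/n): √(0.8000·0.2000/91) = 0.04193 and √(0.4600·0.5400/923) = 0.01640.
SE(p̂₁ − p̂₂) = √(SE₁² + SE₂²) = √(0.0017581249 + 0.00026896) = 0.04502, since the two samples are independent.
At 99% confidence z* = 2.576; margin = 2.576 × 0.04502 = 0.11597.
The difference is 0.8000 − 0.4600 = 0.3400, so the interval is 0.3400 ± 0.11597 = (0.2240, 0.4560).

(0.2240, 0.4560)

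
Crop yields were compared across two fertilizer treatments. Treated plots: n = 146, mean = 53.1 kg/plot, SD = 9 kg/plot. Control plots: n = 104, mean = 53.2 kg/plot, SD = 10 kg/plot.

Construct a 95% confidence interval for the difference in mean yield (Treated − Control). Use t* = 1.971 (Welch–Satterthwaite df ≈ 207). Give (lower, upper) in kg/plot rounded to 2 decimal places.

Standard errors of each mean: 9/√146 = 0.7448 and 10/√104 = 0.9806.
SE(x̄₁ − x̄₂) = √(0.7448² + 0.9806²) = 1.2314 for independent samples with unequal variances.
With t* = 1.971, the margin is 1.971 × 1.2314 = 2.4271.
x̄₁ − x̄₂ = 53.1 − 53.2 = -0.1000; the interval is -0.1000 ± 2.4271 = (-2.53, 2.33).

(-2.53, 2.33)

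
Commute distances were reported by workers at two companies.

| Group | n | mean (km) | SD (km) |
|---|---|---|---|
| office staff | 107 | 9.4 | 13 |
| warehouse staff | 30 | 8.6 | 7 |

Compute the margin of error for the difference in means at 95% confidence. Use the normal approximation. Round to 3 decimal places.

3.513

Per-group SEs: s₁/√n₁ = 13/√107 = 1.2568, s₂/√n₂ = 7/√30 = 1.2780.
Unpooled SE of the difference: √(1.57954624 + 1.633284) = 1.7924.
Margin of error = z* · SE = 1.960 × 1.7924 = 3.5131.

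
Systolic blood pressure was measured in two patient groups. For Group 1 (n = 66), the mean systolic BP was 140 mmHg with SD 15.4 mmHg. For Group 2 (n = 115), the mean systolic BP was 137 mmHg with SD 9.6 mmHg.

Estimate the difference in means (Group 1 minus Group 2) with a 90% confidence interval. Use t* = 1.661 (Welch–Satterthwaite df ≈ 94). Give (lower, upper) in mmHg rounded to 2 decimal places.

Per-group SEs: s₁/√n₁ = 15.4/√66 = 1.8956, s₂/√n₂ = 9.6/√115 = 0.8952.
Unpooled SE of the difference: √(3.59329936 + 0.80138304) = 2.0963.
Margin of error = t* · SE = 1.661 × 2.0963 = 3.4820.
x̄₁ − x̄₂ = 140 − 137 = 3.0000.
CI: 3.0000 ± 3.4820 = (-0.48, 6.48).

(-0.48, 6.48)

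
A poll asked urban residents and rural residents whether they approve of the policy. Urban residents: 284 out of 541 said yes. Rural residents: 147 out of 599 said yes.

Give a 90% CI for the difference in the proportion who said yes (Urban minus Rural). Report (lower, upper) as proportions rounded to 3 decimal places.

First, p̂₁ = 284/541 = 0.5250; p̂₂ = 147/599 = 0.2454.
The two standard errors are √(0.5250×0.4750/541) = 0.02147 and √(0.2454×0.7546/599) = 0.01758.
Because the samples are independent, SE_diff = √(0.02147² + 0.01758²) = 0.02775.
Using z* = 1.645 for 90%, ME = 1.645 × 0.02775 = 0.04565.
p̂₁ − p̂₂ = 0.2796; interval 0.2796 ± 0.04565 gives (0.234, 0.325).

(0.234, 0.325)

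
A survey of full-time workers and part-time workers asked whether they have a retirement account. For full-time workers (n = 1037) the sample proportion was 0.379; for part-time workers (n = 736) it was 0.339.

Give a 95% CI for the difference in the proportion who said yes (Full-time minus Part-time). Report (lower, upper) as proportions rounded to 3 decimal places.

(-0.005, 0.085)

The two standard errors are √(0.3790×0.6210/1037) = 0.01507 and √(0.3390×0.6610/736) = 0.01745.
Because the samples are independent, SE_diff = √(0.01507² + 0.01745²) = 0.02306.
Using z* = 1.960 for 95%, ME = 1.960 × 0.02306 = 0.04520.
p̂₁ − p̂₂ = 0.0400; interval 0.0400 ± 0.04520 gives (-0.005, 0.085).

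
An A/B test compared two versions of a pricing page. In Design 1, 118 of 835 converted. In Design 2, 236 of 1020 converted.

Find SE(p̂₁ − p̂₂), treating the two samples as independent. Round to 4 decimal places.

Sample proportions: 118/835 = 0.1413, 236/1020 = 0.2314.
Each SE is √(p̂(1−p̂)/n): √(0.1413·0.8587/835) = 0.01205 and √(0.2314·0.7686/1020) = 0.01320.
SE(p̂₁ − p̂₂) = √(SE₁² + SE₂²) = √(0.0001452025 + 0.00017424) = 0.01787, since the two samples are independent.

0.0179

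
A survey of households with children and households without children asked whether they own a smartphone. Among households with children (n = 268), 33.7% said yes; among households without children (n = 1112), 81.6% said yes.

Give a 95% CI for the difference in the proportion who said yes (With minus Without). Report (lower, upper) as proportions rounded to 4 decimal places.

(-0.5400, -0.4180)

Each SE is √(p̂(1−p̂)/n): √(0.3370·0.6630/268) = 0.02887 and √(0.8160·0.1840/1112) = 0.01162.
SE(p̂₁ − p̂₂) = √(SE₁² + SE₂²) = √(0.0008334769 + 0.0001350244) = 0.03112, since the two samples are independent.
At 95% confidence z* = 1.960; margin = 1.960 × 0.03112 = 0.06100.
The difference is 0.3370 − 0.8160 = -0.4790, so the interval is -0.4790 ± 0.06100 = (-0.5400, -0.4180).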